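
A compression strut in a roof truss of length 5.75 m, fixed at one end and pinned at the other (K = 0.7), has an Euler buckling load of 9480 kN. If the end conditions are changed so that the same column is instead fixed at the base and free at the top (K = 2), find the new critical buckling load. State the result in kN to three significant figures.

P_cr ∝ 1/K², so P_cr,new = P_cr,old × (K_old/K_new)² = 9480 × (0.7/2)²
= 9480 × 0.1225 = 1160 kN

P_cr ≈ 1160 kN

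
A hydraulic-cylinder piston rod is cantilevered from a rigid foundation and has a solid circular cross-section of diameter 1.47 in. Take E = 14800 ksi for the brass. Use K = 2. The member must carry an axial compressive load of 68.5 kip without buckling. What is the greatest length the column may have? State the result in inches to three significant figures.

L_max ≈ 11.1 in

I = πd⁴/64 = π×1.47⁴/64 = 0.2292 in⁴
At the buckling limit P_cr = P = 6.850×10^4 lb
From P_cr = π²EI/(K·L)²:  L = (1/K)·√(π²EI/P_cr) = (1/2)·√(π²×1.48×10^7×0.2292/6.850×10^4)
L = 11.1 in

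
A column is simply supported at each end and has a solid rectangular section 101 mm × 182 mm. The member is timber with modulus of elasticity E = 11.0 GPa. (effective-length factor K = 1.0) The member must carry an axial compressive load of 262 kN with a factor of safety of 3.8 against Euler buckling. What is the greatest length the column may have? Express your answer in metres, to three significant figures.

L_max ≈ 1.31 m

Buckling occurs about the weak axis: I_min = h·b³/12 with b = 101 mm (the shorter side).
I_min = 182×101³/12 = 1.563×10^7 mm⁴
I = 1.563×10^-5 m⁴
Required critical load P_cr = n·P = 3.8 × 262 = 995.6 kN = 9.956×10^5 N
From P_cr = π²EI/(K·L)²:  L = (1/K)·√(π²EI/P_cr) = (1/1)·√(π²×1.10×10^10×1.563×10^-5/9.956×10^5)
L = 1.31 m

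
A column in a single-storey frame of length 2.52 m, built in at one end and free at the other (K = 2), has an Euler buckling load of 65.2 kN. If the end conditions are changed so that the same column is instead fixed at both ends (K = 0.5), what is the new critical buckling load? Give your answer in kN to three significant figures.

P_cr ∝ 1/K², so P_cr,new = P_cr,old × (K_old/K_new)² = 65.2 × (2/0.5)²
= 65.2 × 16.00 = 1040 kN

P_cr ≈ 1040 kN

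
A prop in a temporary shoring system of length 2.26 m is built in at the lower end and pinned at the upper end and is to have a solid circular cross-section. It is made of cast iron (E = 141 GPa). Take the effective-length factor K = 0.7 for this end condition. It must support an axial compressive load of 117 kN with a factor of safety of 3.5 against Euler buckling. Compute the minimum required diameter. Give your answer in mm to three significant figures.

d ≈ 62.2 mm

Required P_cr = n·P = 3.5 × 117 = 409.5 kN
L_e = K·L = 0.7 × 2.26 = 1.582 m
Required I = P_cr·L_e²/(π²E) = 4.095×10^5 × 1.582² / (π² × 1.41×10^11) = 7.365×10^-7 m⁴
I_req = 7.365×10^5 mm⁴
Solid circle: I = πd⁴/64  ⇒  d = (64I/π)^(1/4) = (64×7.365×10^5/π)^(1/4) = 62.2 mm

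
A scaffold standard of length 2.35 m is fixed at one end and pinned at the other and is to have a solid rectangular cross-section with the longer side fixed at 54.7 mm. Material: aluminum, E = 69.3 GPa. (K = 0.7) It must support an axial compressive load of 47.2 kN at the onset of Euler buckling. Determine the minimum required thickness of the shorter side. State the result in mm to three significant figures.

L_e = K·L = 0.7 × 2.35 = 1.645 m
Required I = P_cr·L_e²/(π²E) = 4.720×10^4 × 1.645² / (π² × 6.93×10^10) = 1.867×10^-7 m⁴
I_req = 1.867×10^5 mm⁴
Rectangle, weak axis: I_min = h·b³/12 with h = 54.7 mm fixed  ⇒  b = (12I/h)^(1/3) = 34.5 mm

b ≈ 34.5 mm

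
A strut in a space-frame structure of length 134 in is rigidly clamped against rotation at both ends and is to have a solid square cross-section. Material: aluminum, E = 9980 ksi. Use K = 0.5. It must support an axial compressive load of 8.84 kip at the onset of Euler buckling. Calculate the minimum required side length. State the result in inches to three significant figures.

a ≈ 1.48 in

L_e = K·L = 0.5 × 134 = 67.00 in
Required I = P_cr·L_e²/(π²E) = 8.840×10^3 × 67.00² / (π² × 9.98×10^6) = 0.4029 in⁴
Solid square: I = a⁴/12  ⇒  a = (12I)^(1/4) = (12×0.4029)^(1/4) = 1.48 in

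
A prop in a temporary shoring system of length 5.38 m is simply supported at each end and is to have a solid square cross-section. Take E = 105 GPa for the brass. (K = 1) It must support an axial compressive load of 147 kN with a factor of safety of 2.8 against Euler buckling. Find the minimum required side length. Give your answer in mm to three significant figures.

Required P_cr = n·P = 2.8 × 147 = 411.6 kN
L_e = K·L = 1 × 5.38 = 5.380 m
Required I = P_cr·L_e²/(π²E) = 4.116×10^5 × 5.380² / (π² × 1.05×10^11) = 1.150×10^-5 m⁴
I_req = 1.150×10^7 mm⁴
Solid square: I = a⁴/12  ⇒  a = (12I)^(1/4) = (12×1.150×10^7)^(1/4) = 108 mm

a ≈ 108 mm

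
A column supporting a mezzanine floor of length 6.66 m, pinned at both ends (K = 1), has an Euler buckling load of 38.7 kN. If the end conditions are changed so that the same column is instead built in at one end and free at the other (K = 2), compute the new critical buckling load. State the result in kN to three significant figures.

P_cr ∝ 1/K², so P_cr,new = P_cr,old × (K_old/K_new)² = 38.7 × (1/2)²
= 38.7 × 0.2500 = 9.68 kN

P_cr ≈ 9.68 kN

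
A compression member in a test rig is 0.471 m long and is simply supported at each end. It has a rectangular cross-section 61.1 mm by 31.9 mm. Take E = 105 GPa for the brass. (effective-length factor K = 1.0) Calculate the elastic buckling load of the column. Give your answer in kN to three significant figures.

Buckling occurs about the weak axis: I_min = h·b³/12 with b = 31.9 mm (the shorter side).
I_min = 61.1×31.9³/12 = 1.653×10^5 mm⁴
I = 1.653×10^5 mm⁴ = 1.653×10^-7 m⁴
Effective length L_e = K·L = 1 × 0.471 = 0.4710 m
P_cr = π²EI / L_e² = π² × 105×10⁹ × 1.653×10^-7 / 0.4710² = 7.721×10^5 N

P_cr ≈ 772 kN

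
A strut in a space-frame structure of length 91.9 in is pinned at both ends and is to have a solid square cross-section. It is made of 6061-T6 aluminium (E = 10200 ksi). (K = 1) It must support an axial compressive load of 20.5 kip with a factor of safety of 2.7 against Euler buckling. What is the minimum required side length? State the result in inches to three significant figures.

Required P_cr = n·P = 2.7 × 20.5 = 55.35 kip
L_e = K·L = 1 × 91.9 = 91.90 in
Required I = P_cr·L_e²/(π²E) = 5.535×10^4 × 91.90² / (π² × 1.02×10^7) = 4.644 in⁴
Solid square: I = a⁴/12  ⇒  a = (12I)^(1/4) = (12×4.644)^(1/4) = 2.73 in

a ≈ 2.73 in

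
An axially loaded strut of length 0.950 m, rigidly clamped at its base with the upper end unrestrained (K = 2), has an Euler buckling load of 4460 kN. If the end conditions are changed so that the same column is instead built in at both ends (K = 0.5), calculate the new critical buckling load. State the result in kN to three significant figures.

P_cr ∝ 1/K², so P_cr,new = P_cr,old × (K_old/K_new)² = 4460 × (2/0.5)²
= 4460 × 16.00 = 71400 kN

P_cr ≈ 71400 kN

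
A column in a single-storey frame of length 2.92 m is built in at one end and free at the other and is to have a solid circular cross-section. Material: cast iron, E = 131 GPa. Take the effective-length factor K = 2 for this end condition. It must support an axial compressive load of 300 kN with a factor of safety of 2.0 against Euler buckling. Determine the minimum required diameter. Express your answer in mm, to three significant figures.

d ≈ 134 mm

Required P_cr = n·P = 2.0 × 300 = 600.0 kN
L_e = K·L = 2 × 2.92 = 5.840 m
Required I = P_cr·L_e²/(π²E) = 6.000×10^5 × 5.840² / (π² × 1.31×10^11) = 1.583×10^-5 m⁴
I_req = 1.583×10^7 mm⁴
Solid circle: I = πd⁴/64  ⇒  d = (64I/π)^(1/4) = (64×1.583×10^7/π)^(1/4) = 134 mm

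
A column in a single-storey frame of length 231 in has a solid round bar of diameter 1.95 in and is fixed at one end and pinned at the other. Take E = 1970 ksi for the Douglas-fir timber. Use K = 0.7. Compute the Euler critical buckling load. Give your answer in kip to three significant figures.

I = πd⁴/64 = π×1.95⁴/64 = 0.7098 in⁴
Effective length L_e = K·L = 0.7 × 231 = 161.7 in
P_cr = π²EI / L_e² = π² × 1970×10³ × 0.7098 / 161.7² = 527.8 lb

P_cr ≈ 0.528 kip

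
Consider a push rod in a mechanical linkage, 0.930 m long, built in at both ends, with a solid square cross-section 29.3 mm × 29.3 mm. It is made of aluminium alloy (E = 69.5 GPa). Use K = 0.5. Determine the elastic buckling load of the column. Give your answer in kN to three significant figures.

I = a⁴/12 = 29.3⁴/12 = 6.142×10^4 mm⁴
I = 6.142×10^4 mm⁴ = 6.142×10^-8 m⁴
Effective length L_e = K·L = 0.5 × 0.930 = 0.4650 m
P_cr = π²EI / L_e² = π² × 69.5×10⁹ × 6.142×10^-8 / 0.4650² = 1.948×10^5 N

P_cr ≈ 195 kN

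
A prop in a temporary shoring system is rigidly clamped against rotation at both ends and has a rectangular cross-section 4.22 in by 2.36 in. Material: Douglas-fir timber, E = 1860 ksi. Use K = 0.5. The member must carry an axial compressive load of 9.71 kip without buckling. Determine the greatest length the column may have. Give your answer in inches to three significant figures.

Buckling occurs about the weak axis: I_min = h·b³/12 with b = 2.36 in (the shorter side).
I_min = 4.22×2.36³/12 = 4.622 in⁴
At the buckling limit P_cr = P = 9.710×10^3 lb
From P_cr = π²EI/(K·L)²:  L = (1/K)·√(π²EI/P_cr) = (1/0.5)·√(π²×1.86×10^6×4.622/9.710×10^3)
L = 187 in

L_max ≈ 187 in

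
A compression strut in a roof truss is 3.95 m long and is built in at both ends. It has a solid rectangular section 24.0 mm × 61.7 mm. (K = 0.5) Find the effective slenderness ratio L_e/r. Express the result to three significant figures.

λ ≈ 285

For a rectangle r_min = b/√12 = 24.0/√12 = 6.928 mm
L_e = K·L = 0.5 × 3.95 m = 1.975 m = 1975.0 mm
λ = L_e / r_min = 1975.0 / 6.928 = 285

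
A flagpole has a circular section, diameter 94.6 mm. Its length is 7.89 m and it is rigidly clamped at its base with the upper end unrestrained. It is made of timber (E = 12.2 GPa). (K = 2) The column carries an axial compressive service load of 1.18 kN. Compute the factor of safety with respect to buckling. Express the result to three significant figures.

I = πd⁴/64 = π×94.6⁴/64 = 3.931×10^6 mm⁴
I = 3.931×10^6 mm⁴ = 3.931×10^-6 m⁴
Effective length L_e = K·L = 2 × 7.89 = 15.78 m
P_cr = π²EI / L_e² = π² × 12.2×10⁹ × 3.931×10^-6 / 15.78² = 1.901×10^3 N
Factor of safety n = P_cr / P = 1.9010 / 1.18 = 1.61

n ≈ 1.61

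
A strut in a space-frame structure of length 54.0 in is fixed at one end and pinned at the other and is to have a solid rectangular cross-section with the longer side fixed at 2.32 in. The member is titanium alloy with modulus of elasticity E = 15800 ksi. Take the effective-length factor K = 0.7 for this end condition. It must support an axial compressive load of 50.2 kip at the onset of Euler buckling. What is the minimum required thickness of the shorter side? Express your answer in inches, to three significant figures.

L_e = K·L = 0.7 × 54.0 = 37.80 in
Required I = P_cr·L_e²/(π²E) = 5.020×10^4 × 37.80² / (π² × 1.58×10^7) = 0.4600 in⁴
Rectangle, weak axis: I_min = h·b³/12 with h = 2.32 in fixed  ⇒  b = (12I/h)^(1/3) = 1.33 in

b ≈ 1.33 in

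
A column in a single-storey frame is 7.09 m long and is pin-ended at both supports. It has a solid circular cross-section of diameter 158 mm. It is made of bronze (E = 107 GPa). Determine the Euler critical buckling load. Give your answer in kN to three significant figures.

I = πd⁴/64 = π×158⁴/64 = 3.059×10^7 mm⁴
I = 3.059×10^7 mm⁴ = 3.059×10^-5 m⁴
Effective length L_e = K·L = 1 × 7.09 = 7.090 m
P_cr = π²EI / L_e² = π² × 107×10⁹ × 3.059×10^-5 / 7.090² = 6.427×10^5 N

P_cr ≈ 643 kN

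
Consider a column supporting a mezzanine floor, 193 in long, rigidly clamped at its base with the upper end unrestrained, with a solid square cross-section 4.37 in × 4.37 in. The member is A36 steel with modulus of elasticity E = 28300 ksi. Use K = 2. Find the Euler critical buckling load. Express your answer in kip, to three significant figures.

I = a⁴/12 = 4.37⁴/12 = 30.39 in⁴
Effective length L_e = K·L = 2 × 193 = 386.0 in
P_cr = π²EI / L_e² = π² × 28300×10³ × 30.39 / 386.0² = 5.697×10^4 lb

P_cr ≈ 57.0 kip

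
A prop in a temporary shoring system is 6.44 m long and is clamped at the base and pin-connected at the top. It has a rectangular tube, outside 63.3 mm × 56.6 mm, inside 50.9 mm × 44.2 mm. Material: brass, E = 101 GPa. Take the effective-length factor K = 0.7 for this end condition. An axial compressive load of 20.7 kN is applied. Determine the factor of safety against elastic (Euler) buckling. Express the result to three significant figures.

n ≈ 1.40

Weak-axis I_min = (h_o·b_o³ − h_i·b_i³)/12 with b_o = 56.6, b_i = 44.20 mm (shorter outer/inner sides).
I_min = (63.3×56.6³ − 50.90×44.20³)/12 = 5.902×10^5 mm⁴
I = 5.902×10^5 mm⁴ = 5.902×10^-7 m⁴
Effective length L_e = K·L = 0.7 × 6.44 = 4.508 m
P_cr = π²EI / L_e² = π² × 101×10⁹ × 5.902×10^-7 / 4.508² = 2.895×10^4 N
Factor of safety n = P_cr / P = 28.950 / 20.7 = 1.40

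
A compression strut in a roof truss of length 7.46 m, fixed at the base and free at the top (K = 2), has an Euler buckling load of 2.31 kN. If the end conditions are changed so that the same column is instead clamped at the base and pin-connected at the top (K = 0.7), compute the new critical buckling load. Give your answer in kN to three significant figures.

P_cr ∝ 1/K², so P_cr,new = P_cr,old × (K_old/K_new)² = 2.31 × (2/0.7)²
= 2.31 × 8.163 = 18.9 kN

P_cr ≈ 18.9 kN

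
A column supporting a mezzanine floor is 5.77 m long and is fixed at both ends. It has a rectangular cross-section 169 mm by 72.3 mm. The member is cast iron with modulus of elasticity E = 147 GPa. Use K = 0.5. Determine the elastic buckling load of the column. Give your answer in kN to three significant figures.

Buckling occurs about the weak axis: I_min = h·b³/12 with b = 72.3 mm (the shorter side).
I_min = 169×72.3³/12 = 5.323×10^6 mm⁴
I = 5.323×10^6 mm⁴ = 5.323×10^-6 m⁴
Effective length L_e = K·L = 0.5 × 5.77 = 2.885 m
P_cr = π²EI / L_e² = π² × 147×10⁹ × 5.323×10^-6 / 2.885² = 9.278×10^5 N

P_cr ≈ 928 kN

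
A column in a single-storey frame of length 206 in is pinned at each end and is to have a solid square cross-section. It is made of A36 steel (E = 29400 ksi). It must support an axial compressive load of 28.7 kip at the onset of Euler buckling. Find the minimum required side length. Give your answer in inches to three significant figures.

L_e = K·L = 1 × 206 = 206.0 in
Required I = P_cr·L_e²/(π²E) = 2.870×10^4 × 206.0² / (π² × 2.94×10^7) = 4.197 in⁴
Solid square: I = a⁴/12  ⇒  a = (12I)^(1/4) = (12×4.197)^(1/4) = 2.66 in

a ≈ 2.66 in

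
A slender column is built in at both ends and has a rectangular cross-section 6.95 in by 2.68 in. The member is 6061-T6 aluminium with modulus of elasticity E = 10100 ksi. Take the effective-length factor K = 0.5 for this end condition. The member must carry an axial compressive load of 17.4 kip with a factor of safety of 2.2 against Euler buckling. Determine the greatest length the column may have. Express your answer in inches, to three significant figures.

Buckling occurs about the weak axis: I_min = h·b³/12 with b = 2.68 in (the shorter side).
I_min = 6.95×2.68³/12 = 11.15 in⁴
Required critical load P_cr = n·P = 2.2 × 17.4 = 38.28 kip = 3.828×10^4 lb
From P_cr = π²EI/(K·L)²:  L = (1/K)·√(π²EI/P_cr) = (1/0.5)·√(π²×1.01×10^7×11.15/3.828×10^4)
L = 341 in

L_max ≈ 341 in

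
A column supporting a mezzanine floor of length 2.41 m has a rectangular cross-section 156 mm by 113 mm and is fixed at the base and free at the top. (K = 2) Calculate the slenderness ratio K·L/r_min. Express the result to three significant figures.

For a rectangle r_min = b/√12 = 113/√12 = 32.62 mm
L_e = K·L = 2 × 2.41 m = 4.820 m = 4820.0 mm
λ = L_e / r_min = 4820.0 / 32.62 = 148

λ ≈ 148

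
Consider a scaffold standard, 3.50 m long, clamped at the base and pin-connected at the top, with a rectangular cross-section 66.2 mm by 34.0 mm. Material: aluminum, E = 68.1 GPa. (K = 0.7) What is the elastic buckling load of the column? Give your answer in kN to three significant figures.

P_cr ≈ 24.3 kN

Buckling occurs about the weak axis: I_min = h·b³/12 with b = 34.0 mm (the shorter side).
I_min = 66.2×34.0³/12 = 2.168×10^5 mm⁴
I = 2.168×10^5 mm⁴ = 2.168×10^-7 m⁴
Effective length L_e = K·L = 0.7 × 3.50 = 2.450 m
P_cr = π²EI / L_e² = π² × 68.1×10⁹ × 2.168×10^-7 / 2.450² = 2.428×10^4 N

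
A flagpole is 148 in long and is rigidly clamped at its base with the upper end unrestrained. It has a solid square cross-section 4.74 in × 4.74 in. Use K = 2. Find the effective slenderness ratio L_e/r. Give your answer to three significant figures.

λ ≈ 216

I = a⁴/12 = 4.74⁴/12 = 42.07 in⁴
A = 22.47 in²;  r_min = √(I/A) = √(42.07/22.47) = 1.368 in
L_e = K·L = 2 × 148 = 296.0 in
λ = L_e / r_min = 296.00 / 1.368 = 216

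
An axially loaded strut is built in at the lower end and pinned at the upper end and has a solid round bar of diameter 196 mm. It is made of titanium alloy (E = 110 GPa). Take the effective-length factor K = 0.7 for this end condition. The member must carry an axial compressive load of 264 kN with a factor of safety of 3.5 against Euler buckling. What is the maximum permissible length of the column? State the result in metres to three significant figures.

L_max ≈ 13.2 m

I = πd⁴/64 = π×196⁴/64 = 7.244×10^7 mm⁴
I = 7.244×10^-5 m⁴
Required critical load P_cr = n·P = 3.5 × 264 = 924.0 kN = 9.240×10^5 N
From P_cr = π²EI/(K·L)²:  L = (1/K)·√(π²EI/P_cr) = (1/0.7)·√(π²×1.10×10^11×7.244×10^-5/9.240×10^5)
L = 13.2 m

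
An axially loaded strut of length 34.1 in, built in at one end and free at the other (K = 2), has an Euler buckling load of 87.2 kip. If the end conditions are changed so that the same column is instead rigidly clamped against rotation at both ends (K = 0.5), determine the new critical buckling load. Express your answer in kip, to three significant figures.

P_cr ∝ 1/K², so P_cr,new = P_cr,old × (K_old/K_new)² = 87.2 × (2/0.5)²
= 87.2 × 16.00 = 1400 kip

P_cr ≈ 1400 kip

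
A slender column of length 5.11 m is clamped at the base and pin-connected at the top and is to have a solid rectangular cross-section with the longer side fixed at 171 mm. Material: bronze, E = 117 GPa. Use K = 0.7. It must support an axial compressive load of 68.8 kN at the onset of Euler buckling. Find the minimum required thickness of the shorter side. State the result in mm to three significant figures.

b ≈ 37.7 mm

L_e = K·L = 0.7 × 5.11 = 3.577 m
Required I = P_cr·L_e²/(π²E) = 6.880×10^4 × 3.577² / (π² × 1.17×10^11) = 7.623×10^-7 m⁴
I_req = 7.623×10^5 mm⁴
Rectangle, weak axis: I_min = h·b³/12 with h = 171 mm fixed  ⇒  b = (12I/h)^(1/3) = 37.7 mm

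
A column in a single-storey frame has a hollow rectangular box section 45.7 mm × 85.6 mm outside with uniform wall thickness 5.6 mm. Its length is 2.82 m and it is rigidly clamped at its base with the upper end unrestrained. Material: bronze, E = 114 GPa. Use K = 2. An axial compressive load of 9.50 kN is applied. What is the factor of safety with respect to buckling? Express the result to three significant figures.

Inner dimensions: h_i = 85.6 − 2×5.6 = 74.40 mm, b_i = 45.7 − 2×5.6 = 34.50 mm
Weak-axis I_min = (h_o·b_o³ − h_i·b_i³)/12 with b_o = 45.7, b_i = 34.50 mm (shorter outer/inner sides).
I_min = (85.6×45.7³ − 74.40×34.50³)/12 = 4.262×10^5 mm⁴
I = 4.262×10^5 mm⁴ = 4.262×10^-7 m⁴
Effective length L_e = K·L = 2 × 2.82 = 5.640 m
P_cr = π²EI / L_e² = π² × 114×10⁹ × 4.262×10^-7 / 5.640² = 1.508×10^4 N
Factor of safety n = P_cr / P = 15.076 / 9.50 = 1.59

n ≈ 1.59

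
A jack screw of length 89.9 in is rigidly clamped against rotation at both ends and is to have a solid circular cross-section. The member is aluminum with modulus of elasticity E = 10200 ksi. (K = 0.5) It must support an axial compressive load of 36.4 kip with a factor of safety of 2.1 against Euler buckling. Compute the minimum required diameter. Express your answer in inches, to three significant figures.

d ≈ 2.36 in

Required P_cr = n·P = 2.1 × 36.4 = 76.44 kip
L_e = K·L = 0.5 × 89.9 = 44.95 in
Required I = P_cr·L_e²/(π²E) = 7.644×10^4 × 44.95² / (π² × 1.02×10^7) = 1.534 in⁴
Solid circle: I = πd⁴/64  ⇒  d = (64I/π)^(1/4) = (64×1.534/π)^(1/4) = 2.36 in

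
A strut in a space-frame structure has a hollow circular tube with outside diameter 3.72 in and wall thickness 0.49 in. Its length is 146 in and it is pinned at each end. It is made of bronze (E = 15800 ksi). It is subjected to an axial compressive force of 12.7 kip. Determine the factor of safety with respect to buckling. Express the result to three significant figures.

Inner diameter d_i = 3.72 − 2×0.49 = 2.740 in
I = π(d_o⁴ − d_i⁴)/64 = π(3.72⁴ − 2.740⁴)/64 = 6.634 in⁴
Effective length L_e = K·L = 1 × 146 = 146.0 in
P_cr = π²EI / L_e² = π² × 15800×10³ × 6.634 / 146.0² = 4.853×10^4 lb
Factor of safety n = P_cr / P = 48.528 / 12.7 = 3.82

n ≈ 3.82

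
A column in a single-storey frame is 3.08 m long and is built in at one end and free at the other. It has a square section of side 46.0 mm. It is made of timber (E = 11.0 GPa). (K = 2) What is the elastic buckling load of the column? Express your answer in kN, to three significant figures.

I = a⁴/12 = 46.0⁴/12 = 3.731×10^5 mm⁴
I = 3.731×10^5 mm⁴ = 3.731×10^-7 m⁴
Effective length L_e = K·L = 2 × 3.08 = 6.160 m
P_cr = π²EI / L_e² = π² × 11.0×10⁹ × 3.731×10^-7 / 6.160² = 1.068×10^3 N

P_cr ≈ 1.07 kN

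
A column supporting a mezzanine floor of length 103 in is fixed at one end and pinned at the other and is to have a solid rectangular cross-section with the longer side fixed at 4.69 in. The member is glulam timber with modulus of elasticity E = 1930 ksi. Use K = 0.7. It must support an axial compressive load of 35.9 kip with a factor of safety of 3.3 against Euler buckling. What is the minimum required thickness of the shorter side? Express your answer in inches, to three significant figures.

b ≈ 4.36 in

Required P_cr = n·P = 3.3 × 35.9 = 118.5 kip
L_e = K·L = 0.7 × 103 = 72.10 in
Required I = P_cr·L_e²/(π²E) = 1.185×10^5 × 72.10² / (π² × 1.93×10^6) = 32.33 in⁴
Rectangle, weak axis: I_min = h·b³/12 with h = 4.69 in fixed  ⇒  b = (12I/h)^(1/3) = 4.36 in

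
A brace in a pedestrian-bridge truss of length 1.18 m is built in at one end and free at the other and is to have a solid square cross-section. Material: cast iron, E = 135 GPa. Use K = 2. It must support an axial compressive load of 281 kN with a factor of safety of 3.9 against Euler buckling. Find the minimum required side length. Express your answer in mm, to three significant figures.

a ≈ 86.1 mm

Required P_cr = n·P = 3.9 × 281 = 1096 kN
L_e = K·L = 2 × 1.18 = 2.360 m
Required I = P_cr·L_e²/(π²E) = 1.096×10^6 × 2.360² / (π² × 1.35×10^11) = 4.581×10^-6 m⁴
I_req = 4.581×10^6 mm⁴
Solid square: I = a⁴/12  ⇒  a = (12I)^(1/4) = (12×4.581×10^6)^(1/4) = 86.1 mm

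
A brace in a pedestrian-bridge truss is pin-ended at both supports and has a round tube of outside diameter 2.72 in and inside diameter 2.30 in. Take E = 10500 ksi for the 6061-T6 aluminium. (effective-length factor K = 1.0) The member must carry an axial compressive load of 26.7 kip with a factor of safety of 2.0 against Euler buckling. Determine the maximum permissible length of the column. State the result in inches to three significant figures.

L_max ≈ 50.5 in

d_o = 2.72 in, d_i = 2.30 in
I = π(d_o⁴ − d_i⁴)/64 = π(2.72⁴ − 2.300⁴)/64 = 1.313 in⁴
Required critical load P_cr = n·P = 2.0 × 26.7 = 53.40 kip = 5.340×10^4 lb
From P_cr = π²EI/(K·L)²:  L = (1/K)·√(π²EI/P_cr) = (1/1)·√(π²×1.05×10^7×1.313/5.340×10^4)
L = 50.5 in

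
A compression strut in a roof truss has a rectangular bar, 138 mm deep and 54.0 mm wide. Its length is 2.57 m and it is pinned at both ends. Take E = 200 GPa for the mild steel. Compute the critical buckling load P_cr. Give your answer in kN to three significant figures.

P_cr ≈ 541 kN

Buckling occurs about the weak axis: I_min = h·b³/12 with b = 54.0 mm (the shorter side).
I_min = 138×54.0³/12 = 1.811×10^6 mm⁴
I = 1.811×10^6 mm⁴ = 1.811×10^-6 m⁴
Effective length L_e = K·L = 1 × 2.57 = 2.570 m
P_cr = π²EI / L_e² = π² × 200×10⁹ × 1.811×10^-6 / 2.570² = 5.412×10^5 N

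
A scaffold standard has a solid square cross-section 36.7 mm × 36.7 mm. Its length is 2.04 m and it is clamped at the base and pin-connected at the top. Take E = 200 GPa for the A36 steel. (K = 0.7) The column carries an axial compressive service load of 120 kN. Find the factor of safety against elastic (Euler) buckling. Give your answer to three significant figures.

I = a⁴/12 = 36.7⁴/12 = 1.512×10^5 mm⁴
I = 1.512×10^5 mm⁴ = 1.512×10^-7 m⁴
Effective length L_e = K·L = 0.7 × 2.04 = 1.428 m
P_cr = π²EI / L_e² = π² × 200×10⁹ × 1.512×10^-7 / 1.428² = 1.463×10^5 N
Factor of safety n = P_cr / P = 146.34 / 120 = 1.22

n ≈ 1.22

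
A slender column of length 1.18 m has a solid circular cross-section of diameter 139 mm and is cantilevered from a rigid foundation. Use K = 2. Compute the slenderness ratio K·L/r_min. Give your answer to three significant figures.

λ ≈ 67.9

For a solid circle r = d/4 = 139/4 = 34.75 mm
L_e = K·L = 2 × 1.18 m = 2.360 m = 2360.0 mm
λ = L_e / r_min = 2360.0 / 34.75 = 67.9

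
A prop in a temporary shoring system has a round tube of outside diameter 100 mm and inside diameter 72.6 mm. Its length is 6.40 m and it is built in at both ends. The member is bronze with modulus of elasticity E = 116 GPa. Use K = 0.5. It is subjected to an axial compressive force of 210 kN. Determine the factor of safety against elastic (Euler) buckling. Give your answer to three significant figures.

n ≈ 1.89

d_o = 100 mm, d_i = 72.6 mm
I = π(d_o⁴ − d_i⁴)/64 = π(100⁴ − 72.60⁴)/64 = 3.545×10^6 mm⁴
I = 3.545×10^6 mm⁴ = 3.545×10^-6 m⁴
Effective length L_e = K·L = 0.5 × 6.40 = 3.200 m
P_cr = π²EI / L_e² = π² × 116×10⁹ × 3.545×10^-6 / 3.200² = 3.964×10^5 N
Factor of safety n = P_cr / P = 396.35 / 210 = 1.89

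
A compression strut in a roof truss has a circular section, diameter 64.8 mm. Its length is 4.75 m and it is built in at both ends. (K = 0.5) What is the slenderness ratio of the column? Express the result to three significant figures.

I = πd⁴/64 = π×64.8⁴/64 = 8.655×10^5 mm⁴
A = 3.298×10^3 mm²;  r_min = √(I/A) = √(8.655×10^5/3.298×10^3) = 16.20 mm
L_e = K·L = 0.5 × 4.75 m = 2.375 m = 2375.0 mm
λ = L_e / r_min = 2375.0 / 16.20 = 147

λ ≈ 147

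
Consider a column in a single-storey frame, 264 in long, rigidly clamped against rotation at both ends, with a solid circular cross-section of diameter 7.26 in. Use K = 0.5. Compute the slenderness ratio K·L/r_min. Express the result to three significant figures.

λ ≈ 72.7

For a solid circle r = d/4 = 7.26/4 = 1.815 in
L_e = K·L = 0.5 × 264 = 132.0 in
λ = L_e / r_min = 132.00 / 1.815 = 72.7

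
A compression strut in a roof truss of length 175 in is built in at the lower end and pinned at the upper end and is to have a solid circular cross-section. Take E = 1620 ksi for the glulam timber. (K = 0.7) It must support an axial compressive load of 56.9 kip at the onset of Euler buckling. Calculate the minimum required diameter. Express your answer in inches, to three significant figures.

d ≈ 5.74 in

L_e = K·L = 0.7 × 175 = 122.5 in
Required I = P_cr·L_e²/(π²E) = 5.690×10^4 × 122.5² / (π² × 1.62×10^6) = 53.40 in⁴
Solid circle: I = πd⁴/64  ⇒  d = (64I/π)^(1/4) = (64×53.40/π)^(1/4) = 5.74 in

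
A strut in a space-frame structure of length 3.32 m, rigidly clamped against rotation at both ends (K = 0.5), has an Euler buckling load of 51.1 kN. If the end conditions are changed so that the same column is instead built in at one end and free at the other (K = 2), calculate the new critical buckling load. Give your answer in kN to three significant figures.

P_cr ≈ 3.19 kN

P_cr ∝ 1/K², so P_cr,new = P_cr,old × (K_old/K_new)² = 51.1 × (0.5/2)²
= 51.1 × 0.06250 = 3.19 kN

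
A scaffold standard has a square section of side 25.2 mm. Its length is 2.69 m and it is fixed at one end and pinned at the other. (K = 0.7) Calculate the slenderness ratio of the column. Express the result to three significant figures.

For a square r = a/√12 = 25.2/√12 = 7.275 mm
L_e = K·L = 0.7 × 2.69 m = 1.883 m = 1883.0 mm
λ = L_e / r_min = 1883.0 / 7.275 = 259

λ ≈ 259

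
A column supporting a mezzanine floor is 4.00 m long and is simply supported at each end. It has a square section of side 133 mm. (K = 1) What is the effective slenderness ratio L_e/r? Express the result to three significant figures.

λ ≈ 104

For a square r = a/√12 = 133/√12 = 38.39 mm
L_e = K·L = 1 × 4.00 m = 4.000 m = 4000.0 mm
λ = L_e / r_min = 4000.0 / 38.39 = 104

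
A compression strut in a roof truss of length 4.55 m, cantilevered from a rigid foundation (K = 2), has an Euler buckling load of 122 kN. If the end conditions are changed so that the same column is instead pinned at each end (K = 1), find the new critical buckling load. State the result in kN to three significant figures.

P_cr ≈ 488 kN

P_cr ∝ 1/K², so P_cr,new = P_cr,old × (K_old/K_new)² = 122 × (2/1)²
= 122 × 4.000 = 488 kN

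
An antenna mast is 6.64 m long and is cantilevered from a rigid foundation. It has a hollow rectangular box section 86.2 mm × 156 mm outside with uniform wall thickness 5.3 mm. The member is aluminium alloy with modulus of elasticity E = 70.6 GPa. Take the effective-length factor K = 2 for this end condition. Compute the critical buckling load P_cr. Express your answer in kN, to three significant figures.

Inner dimensions: h_i = 156 − 2×5.3 = 145.4 mm, b_i = 86.2 − 2×5.3 = 75.60 mm
Weak-axis I_min = (h_o·b_o³ − h_i·b_i³)/12 with b_o = 86.2, b_i = 75.60 mm (shorter outer/inner sides).
I_min = (156×86.2³ − 145.4×75.60³)/12 = 3.091×10^6 mm⁴
I = 3.091×10^6 mm⁴ = 3.091×10^-6 m⁴
Effective length L_e = K·L = 2 × 6.64 = 13.28 m
P_cr = π²EI / L_e² = π² × 70.6×10⁹ × 3.091×10^-6 / 13.28² = 1.221×10^4 N

P_cr ≈ 12.2 kN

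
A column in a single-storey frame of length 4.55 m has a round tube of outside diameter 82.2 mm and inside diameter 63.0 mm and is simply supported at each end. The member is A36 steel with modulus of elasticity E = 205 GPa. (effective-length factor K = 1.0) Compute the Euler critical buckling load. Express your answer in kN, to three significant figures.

P_cr ≈ 143 kN

d_o = 82.2 mm, d_i = 63.0 mm
I = π(d_o⁴ − d_i⁴)/64 = π(82.2⁴ − 63.00⁴)/64 = 1.468×10^6 mm⁴
I = 1.468×10^6 mm⁴ = 1.468×10^-6 m⁴
Effective length L_e = K·L = 1 × 4.55 = 4.550 m
P_cr = π²EI / L_e² = π² × 205×10⁹ × 1.468×10^-6 / 4.550² = 1.434×10^5 N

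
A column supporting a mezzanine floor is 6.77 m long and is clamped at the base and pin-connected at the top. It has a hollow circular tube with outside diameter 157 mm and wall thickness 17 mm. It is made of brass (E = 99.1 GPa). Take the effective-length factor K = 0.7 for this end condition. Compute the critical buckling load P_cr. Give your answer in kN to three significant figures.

Inner diameter d_i = 157 − 2×17 = 123.0 mm
I = π(d_o⁴ − d_i⁴)/64 = π(157⁴ − 123.0⁴)/64 = 1.859×10^7 mm⁴
I = 1.859×10^7 mm⁴ = 1.859×10^-5 m⁴
Effective length L_e = K·L = 0.7 × 6.77 = 4.739 m
P_cr = π²EI / L_e² = π² × 99.1×10⁹ × 1.859×10^-5 / 4.739² = 8.096×10^5 N

P_cr ≈ 810 kN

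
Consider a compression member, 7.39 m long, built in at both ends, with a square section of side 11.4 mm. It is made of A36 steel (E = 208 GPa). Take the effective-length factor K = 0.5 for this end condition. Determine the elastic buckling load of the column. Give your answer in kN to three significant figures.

I = a⁴/12 = 11.4⁴/12 = 1.407×10^3 mm⁴
I = 1.407×10^3 mm⁴ = 1.407×10^-9 m⁴
Effective length L_e = K·L = 0.5 × 7.39 = 3.695 m
P_cr = π²EI / L_e² = π² × 208×10⁹ × 1.407×10^-9 / 3.695² = 211.6 N

P_cr ≈ 0.212 kN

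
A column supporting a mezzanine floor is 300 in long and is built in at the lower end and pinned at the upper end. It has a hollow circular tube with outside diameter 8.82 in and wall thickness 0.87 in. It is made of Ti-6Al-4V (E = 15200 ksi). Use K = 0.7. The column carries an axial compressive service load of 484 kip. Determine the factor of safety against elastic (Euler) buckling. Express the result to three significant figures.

Inner diameter d_i = 8.82 − 2×0.87 = 7.080 in
I = π(d_o⁴ − d_i⁴)/64 = π(8.82⁴ − 7.080⁴)/64 = 173.7 in⁴
Effective length L_e = K·L = 0.7 × 300 = 210.0 in
P_cr = π²EI / L_e² = π² × 15200×10³ × 173.7 / 210.0² = 5.910×10^5 lb
Factor of safety n = P_cr / P = 590.96 / 484 = 1.22

n ≈ 1.22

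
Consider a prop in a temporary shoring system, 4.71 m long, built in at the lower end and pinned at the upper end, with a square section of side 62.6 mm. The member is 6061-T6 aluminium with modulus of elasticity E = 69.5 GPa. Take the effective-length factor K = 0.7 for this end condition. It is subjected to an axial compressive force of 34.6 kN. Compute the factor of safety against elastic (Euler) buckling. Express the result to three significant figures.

I = a⁴/12 = 62.6⁴/12 = 1.280×10^6 mm⁴
I = 1.280×10^6 mm⁴ = 1.280×10^-6 m⁴
Effective length L_e = K·L = 0.7 × 4.71 = 3.297 m
P_cr = π²EI / L_e² = π² × 69.5×10⁹ × 1.280×10^-6 / 3.297² = 8.075×10^4 N
Factor of safety n = P_cr / P = 80.754 / 34.6 = 2.33

n ≈ 2.33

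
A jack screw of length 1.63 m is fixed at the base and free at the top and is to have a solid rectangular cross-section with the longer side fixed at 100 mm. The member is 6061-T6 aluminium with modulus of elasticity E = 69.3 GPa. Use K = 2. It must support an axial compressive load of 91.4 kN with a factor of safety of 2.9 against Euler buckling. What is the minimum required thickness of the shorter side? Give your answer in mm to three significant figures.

Required P_cr = n·P = 2.9 × 91.4 = 265.1 kN
L_e = K·L = 2 × 1.63 = 3.260 m
Required I = P_cr·L_e²/(π²E) = 2.651×10^5 × 3.260² / (π² × 6.93×10^10) = 4.119×10^-6 m⁴
I_req = 4.119×10^6 mm⁴
Rectangle, weak axis: I_min = h·b³/12 with h = 100 mm fixed  ⇒  b = (12I/h)^(1/3) = 79.1 mm

b ≈ 79.1 mm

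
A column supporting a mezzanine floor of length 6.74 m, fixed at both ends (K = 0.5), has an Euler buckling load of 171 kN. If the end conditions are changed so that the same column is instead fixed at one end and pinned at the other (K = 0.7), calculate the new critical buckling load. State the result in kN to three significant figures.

P_cr ≈ 87.2 kN

P_cr ∝ 1/K², so P_cr,new = P_cr,old × (K_old/K_new)² = 171 × (0.5/0.7)²
= 171 × 0.5102 = 87.2 kN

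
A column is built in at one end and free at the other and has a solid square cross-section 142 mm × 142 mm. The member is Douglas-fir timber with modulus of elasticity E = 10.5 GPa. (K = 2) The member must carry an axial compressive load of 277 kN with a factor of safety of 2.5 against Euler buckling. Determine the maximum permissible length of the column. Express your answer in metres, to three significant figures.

I = a⁴/12 = 142⁴/12 = 3.388×10^7 mm⁴
I = 3.388×10^-5 m⁴
Required critical load P_cr = n·P = 2.5 × 277 = 692.5 kN = 6.925×10^5 N
From P_cr = π²EI/(K·L)²:  L = (1/K)·√(π²EI/P_cr) = (1/2)·√(π²×1.05×10^10×3.388×10^-5/6.925×10^5)
L = 1.13 m

L_max ≈ 1.13 m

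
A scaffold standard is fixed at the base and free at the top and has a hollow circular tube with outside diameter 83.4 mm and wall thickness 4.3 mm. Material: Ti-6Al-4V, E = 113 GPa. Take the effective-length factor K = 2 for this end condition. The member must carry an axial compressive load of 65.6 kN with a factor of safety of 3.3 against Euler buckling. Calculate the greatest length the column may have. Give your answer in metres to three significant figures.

Inner diameter d_i = 83.4 − 2×4.3 = 74.80 mm
I = π(d_o⁴ − d_i⁴)/64 = π(83.4⁴ − 74.80⁴)/64 = 8.382×10^5 mm⁴
I = 8.382×10^-7 m⁴
Required critical load P_cr = n·P = 3.3 × 65.6 = 216.5 kN = 2.165×10^5 N
From P_cr = π²EI/(K·L)²:  L = (1/K)·√(π²EI/P_cr) = (1/2)·√(π²×1.13×10^11×8.382×10^-7/2.165×10^5)
L = 1.04 m

L_max ≈ 1.04 m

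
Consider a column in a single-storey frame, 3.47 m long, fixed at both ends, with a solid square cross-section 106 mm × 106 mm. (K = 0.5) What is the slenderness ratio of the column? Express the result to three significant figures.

For a square r = a/√12 = 106/√12 = 30.60 mm
L_e = K·L = 0.5 × 3.47 m = 1.735 m = 1735.0 mm
λ = L_e / r_min = 1735.0 / 30.60 = 56.7

λ ≈ 56.7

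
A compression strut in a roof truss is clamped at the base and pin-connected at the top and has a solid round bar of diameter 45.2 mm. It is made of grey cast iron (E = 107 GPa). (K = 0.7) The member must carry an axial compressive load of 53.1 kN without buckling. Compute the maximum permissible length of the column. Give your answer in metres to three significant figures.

I = πd⁴/64 = π×45.2⁴/64 = 2.049×10^5 mm⁴
I = 2.049×10^-7 m⁴
At the buckling limit P_cr = P = 5.310×10^4 N
From P_cr = π²EI/(K·L)²:  L = (1/K)·√(π²EI/P_cr) = (1/0.7)·√(π²×1.07×10^11×2.049×10^-7/5.310×10^4)
L = 2.88 m

L_max ≈ 2.88 m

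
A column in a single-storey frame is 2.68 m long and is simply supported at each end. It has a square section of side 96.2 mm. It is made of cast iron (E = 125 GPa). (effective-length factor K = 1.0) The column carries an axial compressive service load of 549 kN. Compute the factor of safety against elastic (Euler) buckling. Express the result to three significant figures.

n ≈ 2.23

I = a⁴/12 = 96.2⁴/12 = 7.137×10^6 mm⁴
I = 7.137×10^6 mm⁴ = 7.137×10^-6 m⁴
Effective length L_e = K·L = 1 × 2.68 = 2.680 m
P_cr = π²EI / L_e² = π² × 125×10⁹ × 7.137×10^-6 / 2.680² = 1.226×10^6 N
Factor of safety n = P_cr / P = 1225.9 / 549 = 2.23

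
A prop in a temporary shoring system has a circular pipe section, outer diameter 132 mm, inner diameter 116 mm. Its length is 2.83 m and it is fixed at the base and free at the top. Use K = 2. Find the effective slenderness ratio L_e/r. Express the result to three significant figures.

d_o = 132 mm, d_i = 116 mm
I = π(d_o⁴ − d_i⁴)/64 = π(132⁴ − 116.0⁴)/64 = 6.015×10^6 mm⁴
A = 3.116×10^3 mm²;  r_min = √(I/A) = √(6.015×10^6/3.116×10^3) = 43.93 mm
L_e = K·L = 2 × 2.83 m = 5.660 m = 5660.0 mm
λ = L_e / r_min = 5660.0 / 43.93 = 129

λ ≈ 129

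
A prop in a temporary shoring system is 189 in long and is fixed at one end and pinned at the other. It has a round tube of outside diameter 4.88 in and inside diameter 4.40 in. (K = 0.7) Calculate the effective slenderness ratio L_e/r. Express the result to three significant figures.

λ ≈ 80.5

d_o = 4.88 in, d_i = 4.40 in
I = π(d_o⁴ − d_i⁴)/64 = π(4.88⁴ − 4.400⁴)/64 = 9.440 in⁴
A = 3.498 in²;  r_min = √(I/A) = √(9.440/3.498) = 1.643 in
L_e = K·L = 0.7 × 189 = 132.3 in
λ = L_e / r_min = 132.30 / 1.643 = 80.5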